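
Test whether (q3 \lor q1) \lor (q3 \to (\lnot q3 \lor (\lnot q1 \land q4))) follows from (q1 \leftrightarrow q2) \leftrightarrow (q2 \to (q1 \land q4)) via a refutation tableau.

Yes

Initial set: {((q1 \leftrightarrow q2) \leftrightarrow (q2 \to (q1 \land q4))); \lnot ((q3 \lor q1) \lor (q3 \to (\lnot q3 \lor (\lnot q1 \land q4))))}.
\lnot ((q3 \lor q1) \lor (q3 \to (\lnot q3 \lor (\lnot q1 \land q4)))): α-rule — add \lnot (q3 \lor q1), \lnot (q3 \to (\lnot q3 \lor (\lnot q1 \land q4))).
\lnot (q3 \lor q1): α-rule — add \lnot q3, \lnot q1.
\lnot (q3 \to (\lnot q3 \lor (\lnot q1 \land q4))): α-rule — add q3, \lnot (\lnot q3 \lor (\lnot q1 \land q4)).
× closes — contains both q3 and \lnot q3.
All 1 branch closes.
Every branch closed, so the premises entail the conclusion.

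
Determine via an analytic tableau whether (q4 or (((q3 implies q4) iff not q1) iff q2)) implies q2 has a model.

Initial set: {((q4 or (((q3 implies q4) iff not q1) iff q2)) implies q2)}.
((q4 or (((q3 implies q4) iff not q1) iff q2)) implies q2): β-rule — branch into not (q4 or (((q3 implies q4) iff not q1) iff q2))  //  q2.
  branch 1 (add not (q4 or (((q3 implies q4) iff not q1) iff q2))):
    not (q4 or (((q3 implies q4) iff not q1) iff q2)): α-rule — add not q4, not (((q3 implies q4) iff not q1) iff q2).
    not (((q3 implies q4) iff not q1) iff q2): β-rule — branch into ((q3 implies q4) iff not q1), not q2  //  not ((q3 implies q4) iff not q1), q2.
      branch 1.1 (add ((q3 implies q4) iff not q1), not q2):
        ((q3 implies q4) iff not q1): β-rule — branch into (q3 implies q4), not q1  //  not (q3 implies q4), not not q1.
          branch 1.1.1 (add (q3 implies q4), not q1):
            (q3 implies q4): β-rule — branch into not q3  //  q4.
              branch 1.1.1.1 (add not q3):
                ○ open, literals {q1=F, q2=F, q3=F, q4=F}.
              branch 1.1.1.2 (add q4):
                × closes — contains both q4 and not q4.
          branch 1.1.2 (add not (q3 implies q4), not not q1):
            not (q3 implies q4): α-rule — add q3, not q4.
            ○ open, literals {q1=T, q2=F, q3=T, q4=F}.
      branch 1.2 (add not ((q3 implies q4) iff not q1), q2):
        not ((q3 implies q4) iff not q1): β-rule — branch into (q3 implies q4), not not q1  //  not (q3 implies q4), not q1.
          branch 1.2.1 (add (q3 implies q4), not not q1):
            (q3 implies q4): β-rule — branch into not q3  //  q4.
              branch 1.2.1.1 (add not q3):
                ○ open, literals {q1=T, q2=T, q3=F, q4=F}.
              branch 1.2.1.2 (add q4):
                × closes — contains both q4 and not q4.
          branch 1.2.2 (add not (q3 implies q4), not q1):
            not (q3 implies q4): α-rule — add q3, not q4.
            ○ open, literals {q1=F, q2=T, q3=T, q4=F}.
  branch 2 (add q2):
    ○ open, literals {q2=T}.
2 branches closed, 5 open.
An open branch gives a satisfying assignment: q1=F, q2=F, q3=F, q4=F.

Satisfiable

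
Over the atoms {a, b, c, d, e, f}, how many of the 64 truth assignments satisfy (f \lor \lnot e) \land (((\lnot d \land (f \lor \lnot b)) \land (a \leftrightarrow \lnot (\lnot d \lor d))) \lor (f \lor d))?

42

Initial set: {((f \lor \lnot e) \land (((\lnot d \land (f \lor \lnot b)) \land (a \leftrightarrow \lnot (\lnot d \lor d))) \lor (f \lor d)))}.
((f \lor \lnot e) \land (((\lnot d \land (f \lor \lnot b)) \land (a \leftrightarrow \lnot (\lnot d \lor d))) \lor (f \lor d))): α-rule — add (f \lor \lnot e), (((\lnot d \land (f \lor \lnot b)) \land (a \leftrightarrow \lnot (\lnot d \lor d))) \lor (f \lor d)).
(f \lor \lnot e): β-rule — branch into f  //  \lnot e.
  branch 1 (add f):
    (((\lnot d \land (f \lor \lnot b)) \land (a \leftrightarrow \lnot (\lnot d \lor d))) \lor (f \lor d)): β-rule — branch into ((\lnot d \land (f \lor \lnot b)) \land (a \leftrightarrow \lnot (\lnot d \lor d)))  //  (f \lor d).
      branch 1.1 (add ((\lnot d \land (f \lor \lnot b)) \land (a \leftrightarrow \lnot (\lnot d \lor d)))):
        ((\lnot d \land (f \lor \lnot b)) \land (a \leftrightarrow \lnot (\lnot d \lor d))): α-rule — add (\lnot d \land (f \lor \lnot b)), (a \leftrightarrow \lnot (\lnot d \lor d)).
        (\lnot d \land (f \lor \lnot b)): α-rule — add \lnot d, (f \lor \lnot b).
        (a \leftrightarrow \lnot (\lnot d \lor d)): β-rule — branch into a, \lnot (\lnot d \lor d)  //  \lnot a, \lnot \lnot (\lnot d \lor d).
          branch 1.1.1 (add a, \lnot (\lnot d \lor d)):
            \lnot (\lnot d \lor d): α-rule — add \lnot \lnot d, \lnot d.
            × closes — contains both d and \lnot d.
          branch 1.1.2 (add \lnot a, \lnot \lnot (\lnot d \lor d)):
            (f \lor \lnot b): β-rule — branch into f  //  \lnot b.
              branch 1.1.2.1 (add f):
                \lnot \lnot (\lnot d \lor d): β-rule — branch into \lnot d  //  d.
                  branch 1.1.2.1.1 (add \lnot d):
                    ○ open, literals {a=false, d=false, f=true}.
                  branch 1.1.2.1.2 (add d):
                    × closes — contains both d and \lnot d.
              branch 1.1.2.2 (add \lnot b):
                \lnot \lnot (\lnot d \lor d): β-rule — branch into \lnot d  //  d.
                  branch 1.1.2.2.1 (add \lnot d):
                    ○ open, literals {a=false, b=false, d=false, f=true}.
                  branch 1.1.2.2.2 (add d):
                    × closes — contains both d and \lnot d.
      branch 1.2 (add (f \lor d)):
        (f \lor d): β-rule — branch into f  //  d.
          branch 1.2.1 (add f):
            ○ open, literals {f=true}.
          branch 1.2.2 (add d):
            ○ open, literals {d=true, f=true}.
  branch 2 (add \lnot e):
    (((\lnot d \land (f \lor \lnot b)) \land (a \leftrightarrow \lnot (\lnot d \lor d))) \lor (f \lor d)): β-rule — branch into ((\lnot d \land (f \lor \lnot b)) \land (a \leftrightarrow \lnot (\lnot d \lor d)))  //  (f \lor d).
      branch 2.1 (add ((\lnot d \land (f \lor \lnot b)) \land (a \leftrightarrow \lnot (\lnot d \lor d)))):
        ((\lnot d \land (f \lor \lnot b)) \land (a \leftrightarrow \lnot (\lnot d \lor d))): α-rule — add (\lnot d \land (f \lor \lnot b)), (a \leftrightarrow \lnot (\lnot d \lor d)).
        (\lnot d \land (f \lor \lnot b)): α-rule — add \lnot d, (f \lor \lnot b).
        (a \leftrightarrow \lnot (\lnot d \lor d)): β-rule — branch into a, \lnot (\lnot d \lor d)  //  \lnot a, \lnot \lnot (\lnot d \lor d).
          branch 2.1.1 (add a, \lnot (\lnot d \lor d)):
            \lnot (\lnot d \lor d): α-rule — add \lnot \lnot d, \lnot d.
            × closes — contains both d and \lnot d.
          branch 2.1.2 (add \lnot a, \lnot \lnot (\lnot d \lor d)):
            (f \lor \lnot b): β-rule — branch into f  //  \lnot b.
              branch 2.1.2.1 (add f):
                \lnot \lnot (\lnot d \lor d): β-rule — branch into \lnot d  //  d.
                  branch 2.1.2.1.1 (add \lnot d):
                    ○ open, literals {a=false, d=false, e=false, f=true}.
                  branch 2.1.2.1.2 (add d):
                    × closes — contains both d and \lnot d.
              branch 2.1.2.2 (add \lnot b):
                \lnot \lnot (\lnot d \lor d): β-rule — branch into \lnot d  //  d.
                  branch 2.1.2.2.1 (add \lnot d):
                    ○ open, literals {a=false, b=false, d=false, e=false}.
                  branch 2.1.2.2.2 (add d):
                    × closes — contains both d and \lnot d.
      branch 2.2 (add (f \lor d)):
        (f \lor d): β-rule — branch into f  //  d.
          branch 2.2.1 (add f):
            ○ open, literals {e=false, f=true}.
          branch 2.2.2 (add d):
            ○ open, literals {d=true, e=false}.
6 branches closed, 8 open.
Each open branch fixes some atoms; the unmentioned ones are free. Counting distinct full assignments: branch {a=false, d=false, f=true} (b, c, e) contributes 8 new; branch {a=false, b=false, d=false, f=true} (c, e) contributes 0 new; branch {f=true} (a, b, c, d, e) contributes 24 new; branch {d=true, f=true} (a, b, c, e) contributes 0 new; branch {a=false, d=false, e=false, f=true} (b, c) contributes 0 new; branch {a=false, b=false, d=false, e=false} (c, f) contributes 2 new; branch {e=false, f=true} (a, b, c, d) contributes 0 new; branch {d=true, e=false} (a, b, c, f) contributes 8 new. Total: 42.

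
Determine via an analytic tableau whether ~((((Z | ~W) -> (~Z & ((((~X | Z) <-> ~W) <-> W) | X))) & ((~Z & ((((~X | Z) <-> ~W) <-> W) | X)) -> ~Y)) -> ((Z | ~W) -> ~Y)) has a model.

Unsatisfiable

Initial set: {T ~((((Z | ~W) -> (~Z & ((((~X | Z) <-> ~W) <-> W) | X))) & ((~Z & ((((~X | Z) <-> ~W) <-> W) | X)) -> ~Y)) -> ((Z | ~W) -> ~Y))}.
T ~((((Z | ~W) -> (~Z & ((((~X | Z) <-> ~W) <-> W) | X))) & ((~Z & ((((~X | Z) <-> ~W) <-> W) | X)) -> ~Y)) -> ((Z | ~W) -> ~Y)): α-rule — add T (((Z | ~W) -> (~Z & ((((~X | Z) <-> ~W) <-> W) | X))) & ((~Z & ((((~X | Z) <-> ~W) <-> W) | X)) -> ~Y)), F ((Z | ~W) -> ~Y).
T (((Z | ~W) -> (~Z & ((((~X | Z) <-> ~W) <-> W) | X))) & ((~Z & ((((~X | Z) <-> ~W) <-> W) | X)) -> ~Y)): α-rule — add T ((Z | ~W) -> (~Z & ((((~X | Z) <-> ~W) <-> W) | X))), T ((~Z & ((((~X | Z) <-> ~W) <-> W) | X)) -> ~Y).
F ((Z | ~W) -> ~Y): α-rule — add T (Z | ~W), F ~Y.
T ((Z | ~W) -> (~Z & ((((~X | Z) <-> ~W) <-> W) | X))): β-rule — branch into F (Z | ~W)  //  T (~Z & ((((~X | Z) <-> ~W) <-> W) | X)).
  branch 1 (add F (Z | ~W)):
    F (Z | ~W): α-rule — add F Z, F ~W.
    T ((~Z & ((((~X | Z) <-> ~W) <-> W) | X)) -> ~Y): β-rule — branch into F (~Z & ((((~X | Z) <-> ~W) <-> W) | X))  //  T ~Y.
      branch 1.1 (add F (~Z & ((((~X | Z) <-> ~W) <-> W) | X))):
        T (Z | ~W): β-rule — branch into T Z  //  T ~W.
          branch 1.1.1 (add T Z):
            × closes — contains both Z and ~Z.
          branch 1.1.2 (add T ~W):
            × closes — contains both W and ~W.
      branch 1.2 (add T ~Y):
        × closes — contains both Y and ~Y.
  branch 2 (add T (~Z & ((((~X | Z) <-> ~W) <-> W) | X))):
    T (~Z & ((((~X | Z) <-> ~W) <-> W) | X)): α-rule — add T ~Z, T ((((~X | Z) <-> ~W) <-> W) | X).
    T ((~Z & ((((~X | Z) <-> ~W) <-> W) | X)) -> ~Y): β-rule — branch into F (~Z & ((((~X | Z) <-> ~W) <-> W) | X))  //  T ~Y.
      branch 2.1 (add F (~Z & ((((~X | Z) <-> ~W) <-> W) | X))):
        T (Z | ~W): β-rule — branch into T Z  //  T ~W.
          branch 2.1.1 (add T Z):
            × closes — contains both Z and ~Z.
          branch 2.1.2 (add T ~W):
            T ((((~X | Z) <-> ~W) <-> W) | X): β-rule — branch into T (((~X | Z) <-> ~W) <-> W)  //  T X.
              branch 2.1.2.1 (add T (((~X | Z) <-> ~W) <-> W)):
                F (~Z & ((((~X | Z) <-> ~W) <-> W) | X)): β-rule — branch into F ~Z  //  F ((((~X | Z) <-> ~W) <-> W) | X).
                  branch 2.1.2.1.1 (add F ~Z):
                    × closes — contains both Z and ~Z.
                  branch 2.1.2.1.2 (add F ((((~X | Z) <-> ~W) <-> W) | X)):
                    F ((((~X | Z) <-> ~W) <-> W) | X): α-rule — add F (((~X | Z) <-> ~W) <-> W), F X.
                    T (((~X | Z) <-> ~W) <-> W): β-rule — branch into T ((~X | Z) <-> ~W), T W  //  F ((~X | Z) <-> ~W), F W.
                      branch 2.1.2.1.2.1 (add T ((~X | Z) <-> ~W), T W):
                        × closes — contains both W and ~W.
                      branch 2.1.2.1.2.2 (add F ((~X | Z) <-> ~W), F W):
                        F (((~X | Z) <-> ~W) <-> W): β-rule — branch into T ((~X | Z) <-> ~W), F W  //  F ((~X | Z) <-> ~W), T W.
                          branch 2.1.2.1.2.2.1 (add T ((~X | Z) <-> ~W), F W):
                            F ((~X | Z) <-> ~W): β-rule — branch into T (~X | Z), F ~W  //  F (~X | Z), T ~W.
                              branch 2.1.2.1.2.2.1.1 (add T (~X | Z), F ~W):
                                × closes — contains both W and ~W.
                              branch 2.1.2.1.2.2.1.2 (add F (~X | Z), T ~W):
                                F (~X | Z): α-rule — add F ~X, F Z.
                                × closes — contains both X and ~X.
                          branch 2.1.2.1.2.2.2 (add F ((~X | Z) <-> ~W), T W):
                            × closes — contains both W and ~W.
              branch 2.1.2.2 (add T X):
                F (~Z & ((((~X | Z) <-> ~W) <-> W) | X)): β-rule — branch into F ~Z  //  F ((((~X | Z) <-> ~W) <-> W) | X).
                  branch 2.1.2.2.1 (add F ~Z):
                    × closes — contains both Z and ~Z.
                  branch 2.1.2.2.2 (add F ((((~X | Z) <-> ~W) <-> W) | X)):
                    F ((((~X | Z) <-> ~W) <-> W) | X): α-rule — add F (((~X | Z) <-> ~W) <-> W), F X.
                    × closes — contains both X and ~X.
      branch 2.2 (add T ~Y):
        × closes — contains both Y and ~Y.
All 12 branches close.
Every branch closed; the formula is unsatisfiable.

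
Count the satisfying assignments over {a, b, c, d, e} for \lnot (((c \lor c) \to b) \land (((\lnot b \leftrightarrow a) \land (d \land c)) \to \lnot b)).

10

Initial set: {\lnot (((c \lor c) \to b) \land (((\lnot b \leftrightarrow a) \land (d \land c)) \to \lnot b))}.
\lnot (((c \lor c) \to b) \land (((\lnot b \leftrightarrow a) \land (d \land c)) \to \lnot b)): β-rule — branch into \lnot ((c \lor c) \to b)  //  \lnot (((\lnot b \leftrightarrow a) \land (d \land c)) \to \lnot b).
  branch 1 (add \lnot ((c \lor c) \to b)):
    \lnot ((c \lor c) \to b): α-rule — add (c \lor c), \lnot b.
    (c \lor c): β-rule — branch into c  //  c.
      branch 1.1 (add c):
        ○ open, literals {b=false, c=true}.
      branch 1.2 (add c):
        ○ open, literals {b=false, c=true}.
  branch 2 (add \lnot (((\lnot b \leftrightarrow a) \land (d \land c)) \to \lnot b)):
    \lnot (((\lnot b \leftrightarrow a) \land (d \land c)) \to \lnot b): α-rule — add ((\lnot b \leftrightarrow a) \land (d \land c)), \lnot \lnot b.
    ((\lnot b \leftrightarrow a) \land (d \land c)): α-rule — add (\lnot b \leftrightarrow a), (d \land c).
    (d \land c): α-rule — add d, c.
    (\lnot b \leftrightarrow a): β-rule — branch into \lnot b, a  //  \lnot \lnot b, \lnot a.
      branch 2.1 (add \lnot b, a):
        × closes — contains both b and \lnot b.
      branch 2.2 (add \lnot \lnot b, \lnot a):
        ○ open, literals {a=false, b=true, c=true, d=true}.
1 branch closed, 3 open.
Each open branch fixes some atoms; the unmentioned ones are free. Counting distinct full assignments: branch {b=false, c=true} (a, d, e) contributes 8 new; branch {b=false, c=true} (a, d, e) contributes 0 new; branch {a=false, b=true, c=true, d=true} (e) contributes 2 new. Total: 10.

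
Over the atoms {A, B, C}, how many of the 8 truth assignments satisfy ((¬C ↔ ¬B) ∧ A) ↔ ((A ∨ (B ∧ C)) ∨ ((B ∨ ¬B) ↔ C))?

Initial set: {(((¬C ↔ ¬B) ∧ A) ↔ ((A ∨ (B ∧ C)) ∨ ((B ∨ ¬B) ↔ C)))}.
(((¬C ↔ ¬B) ∧ A) ↔ ((A ∨ (B ∧ C)) ∨ ((B ∨ ¬B) ↔ C))): β-rule — branch into ((¬C ↔ ¬B) ∧ A), ((A ∨ (B ∧ C)) ∨ ((B ∨ ¬B) ↔ C))  //  ¬((¬C ↔ ¬B) ∧ A), ¬((A ∨ (B ∧ C)) ∨ ((B ∨ ¬B) ↔ C)).
  branch 1 (add ((¬C ↔ ¬B) ∧ A), ((A ∨ (B ∧ C)) ∨ ((B ∨ ¬B) ↔ C))):
    ((¬C ↔ ¬B) ∧ A): α-rule — add (¬C ↔ ¬B), A.
    ((A ∨ (B ∧ C)) ∨ ((B ∨ ¬B) ↔ C)): β-rule — branch into (A ∨ (B ∧ C))  //  ((B ∨ ¬B) ↔ C).
      branch 1.1 (add (A ∨ (B ∧ C))):
        (¬C ↔ ¬B): β-rule — branch into ¬C, ¬B  //  ¬¬C, ¬¬B.
          branch 1.1.1 (add ¬C, ¬B):
            (A ∨ (B ∧ C)): β-rule — branch into A  //  (B ∧ C).
              branch 1.1.1.1 (add A):
                ○ open, literals {A=T, B=F, C=F}.
              branch 1.1.1.2 (add (B ∧ C)):
                (B ∧ C): α-rule — add B, C.
                × closes — contains both B and ¬B.
          branch 1.1.2 (add ¬¬C, ¬¬B):
            (A ∨ (B ∧ C)): β-rule — branch into A  //  (B ∧ C).
              branch 1.1.2.1 (add A):
                ○ open, literals {A=T, B=T, C=T}.
              branch 1.1.2.2 (add (B ∧ C)):
                (B ∧ C): α-rule — add B, C.
                ○ open, literals {A=T, B=T, C=T}.
      branch 1.2 (add ((B ∨ ¬B) ↔ C)):
        (¬C ↔ ¬B): β-rule — branch into ¬C, ¬B  //  ¬¬C, ¬¬B.
          branch 1.2.1 (add ¬C, ¬B):
            ((B ∨ ¬B) ↔ C): β-rule — branch into (B ∨ ¬B), C  //  ¬(B ∨ ¬B), ¬C.
              branch 1.2.1.1 (add (B ∨ ¬B), C):
                × closes — contains both C and ¬C.
              branch 1.2.1.2 (add ¬(B ∨ ¬B), ¬C):
                ¬(B ∨ ¬B): α-rule — add ¬B, ¬¬B.
                × closes — contains both B and ¬B.
          branch 1.2.2 (add ¬¬C, ¬¬B):
            ((B ∨ ¬B) ↔ C): β-rule — branch into (B ∨ ¬B), C  //  ¬(B ∨ ¬B), ¬C.
              branch 1.2.2.1 (add (B ∨ ¬B), C):
                (B ∨ ¬B): β-rule — branch into B  //  ¬B.
                  branch 1.2.2.1.1 (add B):
                    ○ open, literals {A=T, B=T, C=T}.
                  branch 1.2.2.1.2 (add ¬B):
                    × closes — contains both B and ¬B.
              branch 1.2.2.2 (add ¬(B ∨ ¬B), ¬C):
                × closes — contains both C and ¬C.
  branch 2 (add ¬((¬C ↔ ¬B) ∧ A), ¬((A ∨ (B ∧ C)) ∨ ((B ∨ ¬B) ↔ C))):
    ¬((A ∨ (B ∧ C)) ∨ ((B ∨ ¬B) ↔ C)): α-rule — add ¬(A ∨ (B ∧ C)), ¬((B ∨ ¬B) ↔ C).
    ¬(A ∨ (B ∧ C)): α-rule — add ¬A, ¬(B ∧ C).
    ¬((¬C ↔ ¬B) ∧ A): β-rule — branch into ¬(¬C ↔ ¬B)  //  ¬A.
      branch 2.1 (add ¬(¬C ↔ ¬B)):
        ¬((B ∨ ¬B) ↔ C): β-rule — branch into (B ∨ ¬B), ¬C  //  ¬(B ∨ ¬B), C.
          branch 2.1.1 (add (B ∨ ¬B), ¬C):
            ¬(B ∧ C): β-rule — branch into ¬B  //  ¬C.
              branch 2.1.1.1 (add ¬B):
                ¬(¬C ↔ ¬B): β-rule — branch into ¬C, ¬¬B  //  ¬¬C, ¬B.
                  branch 2.1.1.1.1 (add ¬C, ¬¬B):
                    × closes — contains both B and ¬B.
                  branch 2.1.1.1.2 (add ¬¬C, ¬B):
                    × closes — contains both C and ¬C.
              branch 2.1.1.2 (add ¬C):
                ¬(¬C ↔ ¬B): β-rule — branch into ¬C, ¬¬B  //  ¬¬C, ¬B.
                  branch 2.1.1.2.1 (add ¬C, ¬¬B):
                    (B ∨ ¬B): β-rule — branch into B  //  ¬B.
                      branch 2.1.1.2.1.1 (add B):
                        ○ open, literals {A=F, B=T, C=F}.
                      branch 2.1.1.2.1.2 (add ¬B):
                        × closes — contains both B and ¬B.
                  branch 2.1.1.2.2 (add ¬¬C, ¬B):
                    × closes — contains both C and ¬C.
          branch 2.1.2 (add ¬(B ∨ ¬B), C):
            ¬(B ∨ ¬B): α-rule — add ¬B, ¬¬B.
            × closes — contains both B and ¬B.
      branch 2.2 (add ¬A):
        ¬((B ∨ ¬B) ↔ C): β-rule — branch into (B ∨ ¬B), ¬C  //  ¬(B ∨ ¬B), C.
          branch 2.2.1 (add (B ∨ ¬B), ¬C):
            ¬(B ∧ C): β-rule — branch into ¬B  //  ¬C.
              branch 2.2.1.1 (add ¬B):
                (B ∨ ¬B): β-rule — branch into B  //  ¬B.
                  branch 2.2.1.1.1 (add B):
                    × closes — contains both B and ¬B.
                  branch 2.2.1.1.2 (add ¬B):
                    ○ open, literals {A=F, B=F, C=F}.
              branch 2.2.1.2 (add ¬C):
                (B ∨ ¬B): β-rule — branch into B  //  ¬B.
                  branch 2.2.1.2.1 (add B):
                    ○ open, literals {A=F, B=T, C=F}.
                  branch 2.2.1.2.2 (add ¬B):
                    ○ open, literals {A=F, B=F, C=F}.
          branch 2.2.2 (add ¬(B ∨ ¬B), C):
            ¬(B ∨ ¬B): α-rule — add ¬B, ¬¬B.
            × closes — contains both B and ¬B.
12 branches closed, 8 open.
Each open branch fixes some atoms; the unmentioned ones are free. Counting distinct full assignments: branch {A=T, B=F, C=F} (none free) contributes 1 new; branch {A=T, B=T, C=T} (none free) contributes 1 new; branch {A=T, B=T, C=T} (none free) contributes 0 new; branch {A=T, B=T, C=T} (none free) contributes 0 new; branch {A=F, B=T, C=F} (none free) contributes 1 new; branch {A=F, B=F, C=F} (none free) contributes 1 new; branch {A=F, B=T, C=F} (none free) contributes 0 new; branch {A=F, B=F, C=F} (none free) contributes 0 new. Total: 4.

4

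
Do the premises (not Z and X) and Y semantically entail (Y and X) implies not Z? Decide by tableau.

Yes

Initial set: {((not Z and X) and Y); not ((Y and X) implies not Z)}.
((not Z and X) and Y): α-rule — add (not Z and X), Y.
not ((Y and X) implies not Z): α-rule — add (Y and X), not not Z.
(not Z and X): α-rule — add not Z, X.
× closes — contains both Z and not Z.
All 1 branch closes.
Every branch closed, so the premises entail the conclusion.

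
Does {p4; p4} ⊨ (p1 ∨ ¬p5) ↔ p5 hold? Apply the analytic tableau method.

No

Initial set: {p4; p4; ¬((p1 ∨ ¬p5) ↔ p5)}.
¬((p1 ∨ ¬p5) ↔ p5): β-rule — branch into (p1 ∨ ¬p5), ¬p5  //  ¬(p1 ∨ ¬p5), p5.
  branch 1 (add (p1 ∨ ¬p5), ¬p5):
    (p1 ∨ ¬p5): β-rule — branch into p1  //  ¬p5.
      branch 1.1 (add p1):
        ○ open, literals {p1=1, p4=1, p5=0}.
      branch 1.2 (add ¬p5):
        ○ open, literals {p4=1, p5=0}.
  branch 2 (add ¬(p1 ∨ ¬p5), p5):
    ¬(p1 ∨ ¬p5): α-rule — add ¬p1, ¬¬p5.
    ○ open, literals {p1=0, p4=1, p5=1}.
0 branches closed, 3 open.
An open branch gives a countermodel: p1=1, p4=1, p5=0 (unmentioned atoms arbitrary); the premises hold there but the conclusion fails.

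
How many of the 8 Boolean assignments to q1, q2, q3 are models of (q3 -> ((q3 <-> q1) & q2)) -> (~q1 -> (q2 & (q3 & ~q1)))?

6

Initial set: {((q3 -> ((q3 <-> q1) & q2)) -> (~q1 -> (q2 & (q3 & ~q1))))}.
((q3 -> ((q3 <-> q1) & q2)) -> (~q1 -> (q2 & (q3 & ~q1)))): β-rule — branch into ~(q3 -> ((q3 <-> q1) & q2))  //  (~q1 -> (q2 & (q3 & ~q1))).
  branch 1 (add ~(q3 -> ((q3 <-> q1) & q2))):
    ~(q3 -> ((q3 <-> q1) & q2)): α-rule — add q3, ~((q3 <-> q1) & q2).
    ~((q3 <-> q1) & q2): β-rule — branch into ~(q3 <-> q1)  //  ~q2.
      branch 1.1 (add ~(q3 <-> q1)):
        ~(q3 <-> q1): β-rule — branch into q3, ~q1  //  ~q3, q1.
          branch 1.1.1 (add q3, ~q1):
            ○ open, literals {q1=0, q3=1}.
          branch 1.1.2 (add ~q3, q1):
            × closes — contains both q3 and ~q3.
      branch 1.2 (add ~q2):
        ○ open, literals {q2=0, q3=1}.
  branch 2 (add (~q1 -> (q2 & (q3 & ~q1)))):
    (~q1 -> (q2 & (q3 & ~q1))): β-rule — branch into ~~q1  //  (q2 & (q3 & ~q1)).
      branch 2.1 (add ~~q1):
        ○ open, literals {q1=1}.
      branch 2.2 (add (q2 & (q3 & ~q1))):
        (q2 & (q3 & ~q1)): α-rule — add q2, (q3 & ~q1).
        (q3 & ~q1): α-rule — add q3, ~q1.
        ○ open, literals {q1=0, q2=1, q3=1}.
1 branch closed, 4 open.
Each open branch fixes some atoms; the unmentioned ones are free. Counting distinct full assignments: branch {q1=0, q3=1} (q2) contributes 2 new; branch {q2=0, q3=1} (q1) contributes 1 new; branch {q1=1} (q2, q3) contributes 3 new; branch {q1=0, q2=1, q3=1} (none free) contributes 0 new. Total: 6.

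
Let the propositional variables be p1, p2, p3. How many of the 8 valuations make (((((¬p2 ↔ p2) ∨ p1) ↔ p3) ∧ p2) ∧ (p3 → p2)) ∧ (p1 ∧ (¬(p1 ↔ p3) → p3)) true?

Initial set: {((((((¬p2 ↔ p2) ∨ p1) ↔ p3) ∧ p2) ∧ (p3 → p2)) ∧ (p1 ∧ (¬(p1 ↔ p3) → p3)))}.
((((((¬p2 ↔ p2) ∨ p1) ↔ p3) ∧ p2) ∧ (p3 → p2)) ∧ (p1 ∧ (¬(p1 ↔ p3) → p3))): α-rule — add (((((¬p2 ↔ p2) ∨ p1) ↔ p3) ∧ p2) ∧ (p3 → p2)), (p1 ∧ (¬(p1 ↔ p3) → p3)).
(((((¬p2 ↔ p2) ∨ p1) ↔ p3) ∧ p2) ∧ (p3 → p2)): α-rule — add ((((¬p2 ↔ p2) ∨ p1) ↔ p3) ∧ p2), (p3 → p2).
(p1 ∧ (¬(p1 ↔ p3) → p3)): α-rule — add p1, (¬(p1 ↔ p3) → p3).
((((¬p2 ↔ p2) ∨ p1) ↔ p3) ∧ p2): α-rule — add (((¬p2 ↔ p2) ∨ p1) ↔ p3), p2.
(p3 → p2): β-rule — branch into ¬p3  //  p2.
  branch 1 (add ¬p3):
    (¬(p1 ↔ p3) → p3): β-rule — branch into ¬¬(p1 ↔ p3)  //  p3.
      branch 1.1 (add ¬¬(p1 ↔ p3)):
        (((¬p2 ↔ p2) ∨ p1) ↔ p3): β-rule — branch into ((¬p2 ↔ p2) ∨ p1), p3  //  ¬((¬p2 ↔ p2) ∨ p1), ¬p3.
          branch 1.1.1 (add ((¬p2 ↔ p2) ∨ p1), p3):
            × closes — contains both p3 and ¬p3.
          branch 1.1.2 (add ¬((¬p2 ↔ p2) ∨ p1), ¬p3):
            ¬((¬p2 ↔ p2) ∨ p1): α-rule — add ¬(¬p2 ↔ p2), ¬p1.
            × closes — contains both p1 and ¬p1.
      branch 1.2 (add p3):
        × closes — contains both p3 and ¬p3.
  branch 2 (add p2):
    (¬(p1 ↔ p3) → p3): β-rule — branch into ¬¬(p1 ↔ p3)  //  p3.
      branch 2.1 (add ¬¬(p1 ↔ p3)):
        (((¬p2 ↔ p2) ∨ p1) ↔ p3): β-rule — branch into ((¬p2 ↔ p2) ∨ p1), p3  //  ¬((¬p2 ↔ p2) ∨ p1), ¬p3.
          branch 2.1.1 (add ((¬p2 ↔ p2) ∨ p1), p3):
            ¬¬(p1 ↔ p3): β-rule — branch into p1, p3  //  ¬p1, ¬p3.
              branch 2.1.1.1 (add p1, p3):
                ((¬p2 ↔ p2) ∨ p1): β-rule — branch into (¬p2 ↔ p2)  //  p1.
                  branch 2.1.1.1.1 (add (¬p2 ↔ p2)):
                    (¬p2 ↔ p2): β-rule — branch into ¬p2, p2  //  ¬¬p2, ¬p2.
                      branch 2.1.1.1.1.1 (add ¬p2, p2):
                        × closes — contains both p2 and ¬p2.
                      branch 2.1.1.1.1.2 (add ¬¬p2, ¬p2):
                        × closes — contains both p2 and ¬p2.
                  branch 2.1.1.1.2 (add p1):
                    ○ open, literals {p1=true, p2=true, p3=true}.
              branch 2.1.1.2 (add ¬p1, ¬p3):
                × closes — contains both p1 and ¬p1.
          branch 2.1.2 (add ¬((¬p2 ↔ p2) ∨ p1), ¬p3):
            ¬((¬p2 ↔ p2) ∨ p1): α-rule — add ¬(¬p2 ↔ p2), ¬p1.
            × closes — contains both p1 and ¬p1.
      branch 2.2 (add p3):
        (((¬p2 ↔ p2) ∨ p1) ↔ p3): β-rule — branch into ((¬p2 ↔ p2) ∨ p1), p3  //  ¬((¬p2 ↔ p2) ∨ p1), ¬p3.
          branch 2.2.1 (add ((¬p2 ↔ p2) ∨ p1), p3):
            ((¬p2 ↔ p2) ∨ p1): β-rule — branch into (¬p2 ↔ p2)  //  p1.
              branch 2.2.1.1 (add (¬p2 ↔ p2)):
                (¬p2 ↔ p2): β-rule — branch into ¬p2, p2  //  ¬¬p2, ¬p2.
                  branch 2.2.1.1.1 (add ¬p2, p2):
                    × closes — contains both p2 and ¬p2.
                  branch 2.2.1.1.2 (add ¬¬p2, ¬p2):
                    × closes — contains both p2 and ¬p2.
              branch 2.2.1.2 (add p1):
                ○ open, literals {p1=true, p2=true, p3=true}.
          branch 2.2.2 (add ¬((¬p2 ↔ p2) ∨ p1), ¬p3):
            × closes — contains both p3 and ¬p3.
10 branches closed, 2 open.
Each open branch fixes some atoms; the unmentioned ones are free. Counting distinct full assignments: branch {p1=true, p2=true, p3=true} (none free) contributes 1 new; branch {p1=true, p2=true, p3=true} (none free) contributes 0 new. Total: 1.

1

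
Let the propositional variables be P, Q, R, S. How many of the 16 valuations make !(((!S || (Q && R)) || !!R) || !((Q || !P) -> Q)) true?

3

Initial set: {!(((!S || (Q && R)) || !!R) || !((Q || !P) -> Q))}.
!(((!S || (Q && R)) || !!R) || !((Q || !P) -> Q)): α-rule — add !((!S || (Q && R)) || !!R), !!((Q || !P) -> Q).
!((!S || (Q && R)) || !!R): α-rule — add !(!S || (Q && R)), !!!R.
!(!S || (Q && R)): α-rule — add !!S, !(Q && R).
!!!R: drop double negation, giving !R.
!!((Q || !P) -> Q): β-rule — branch into !(Q || !P)  //  Q.
  branch 1 (add !(Q || !P)):
    !(Q || !P): α-rule — add !Q, !!P.
    !(Q && R): β-rule — branch into !Q  //  !R.
      branch 1.1 (add !Q):
        ○ open, literals {P=T, Q=F, R=F, S=T}.
      branch 1.2 (add !R):
        ○ open, literals {P=T, Q=F, R=F, S=T}.
  branch 2 (add Q):
    !(Q && R): β-rule — branch into !Q  //  !R.
      branch 2.1 (add !Q):
        × closes — contains both Q and !Q.
      branch 2.2 (add !R):
        ○ open, literals {Q=T, R=F, S=T}.
1 branch closed, 3 open.
Each open branch fixes some atoms; the unmentioned ones are free. Counting distinct full assignments: branch {P=T, Q=F, R=F, S=T} (none free) contributes 1 new; branch {P=T, Q=F, R=F, S=T} (none free) contributes 0 new; branch {Q=T, R=F, S=T} (P) contributes 2 new. Total: 3.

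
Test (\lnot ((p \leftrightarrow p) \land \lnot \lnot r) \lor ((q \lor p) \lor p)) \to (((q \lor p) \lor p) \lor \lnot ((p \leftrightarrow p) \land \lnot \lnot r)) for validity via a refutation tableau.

Assume the negation and expand:
Initial set: {\lnot ((\lnot ((p \leftrightarrow p) \land \lnot \lnot r) \lor ((q \lor p) \lor p)) \to (((q \lor p) \lor p) \lor \lnot ((p \leftrightarrow p) \land \lnot \lnot r)))}.
\lnot ((\lnot ((p \leftrightarrow p) \land \lnot \lnot r) \lor ((q \lor p) \lor p)) \to (((q \lor p) \lor p) \lor \lnot ((p \leftrightarrow p) \land \lnot \lnot r))): α-rule — add (\lnot ((p \leftrightarrow p) \land \lnot \lnot r) \lor ((q \lor p) \lor p)), \lnot (((q \lor p) \lor p) \lor \lnot ((p \leftrightarrow p) \land \lnot \lnot r)).
\lnot (((q \lor p) \lor p) \lor \lnot ((p \leftrightarrow p) \land \lnot \lnot r)): α-rule — add \lnot ((q \lor p) \lor p), \lnot \lnot ((p \leftrightarrow p) \land \lnot \lnot r).
\lnot ((q \lor p) \lor p): α-rule — add \lnot (q \lor p), \lnot p.
\lnot \lnot ((p \leftrightarrow p) \land \lnot \lnot r): α-rule — add (p \leftrightarrow p), \lnot \lnot r.
\lnot (q \lor p): α-rule — add \lnot q, \lnot p.
\lnot \lnot r: drop double negation, giving r.
(\lnot ((p \leftrightarrow p) \land \lnot \lnot r) \lor ((q \lor p) \lor p)): β-rule — branch into \lnot ((p \leftrightarrow p) \land \lnot \lnot r)  //  ((q \lor p) \lor p).
  branch 1 (add \lnot ((p \leftrightarrow p) \land \lnot \lnot r)):
    (p \leftrightarrow p): β-rule — branch into p, p  //  \lnot p, \lnot p.
      branch 1.1 (add p, p):
        × closes — contains both p and \lnot p.
      branch 1.2 (add \lnot p, \lnot p):
        \lnot ((p \leftrightarrow p) \land \lnot \lnot r): β-rule — branch into \lnot (p \leftrightarrow p)  //  \lnot \lnot \lnot r.
          branch 1.2.1 (add \lnot (p \leftrightarrow p)):
            \lnot (p \leftrightarrow p): β-rule — branch into p, \lnot p  //  \lnot p, p.
              branch 1.2.1.1 (add p, \lnot p):
                × closes — contains both p and \lnot p.
              branch 1.2.1.2 (add \lnot p, p):
                × closes — contains both p and \lnot p.
          branch 1.2.2 (add \lnot \lnot \lnot r):
            \lnot \lnot \lnot r: drop double negation, giving \lnot r.
            × closes — contains both r and \lnot r.
  branch 2 (add ((q \lor p) \lor p)):
    (p \leftrightarrow p): β-rule — branch into p, p  //  \lnot p, \lnot p.
      branch 2.1 (add p, p):
        × closes — contains both p and \lnot p.
      branch 2.2 (add \lnot p, \lnot p):
        ((q \lor p) \lor p): β-rule — branch into (q \lor p)  //  p.
          branch 2.2.1 (add (q \lor p)):
            (q \lor p): β-rule — branch into q  //  p.
              branch 2.2.1.1 (add q):
                × closes — contains both q and \lnot q.
              branch 2.2.1.2 (add p):
                × closes — contains both p and \lnot p.
          branch 2.2.2 (add p):
            × closes — contains both p and \lnot p.
All 8 branches close.
Every branch closed, so the negation is unsatisfiable and the formula is valid.

Valid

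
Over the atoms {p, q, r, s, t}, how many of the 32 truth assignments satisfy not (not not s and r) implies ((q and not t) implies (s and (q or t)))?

28

Initial set: {(not (not not s and r) implies ((q and not t) implies (s and (q or t))))}.
(not (not not s and r) implies ((q and not t) implies (s and (q or t)))): β-rule — branch into not not (not not s and r)  //  ((q and not t) implies (s and (q or t))).
  branch 1 (add not not (not not s and r)):
    not not (not not s and r): α-rule — add not not s, r.
    not not s: drop double negation, giving s.
    ○ open, literals {r=true, s=true}.
  branch 2 (add ((q and not t) implies (s and (q or t)))):
    ((q and not t) implies (s and (q or t))): β-rule — branch into not (q and not t)  //  (s and (q or t)).
      branch 2.1 (add not (q and not t)):
        not (q and not t): β-rule — branch into not q  //  not not t.
          branch 2.1.1 (add not q):
            ○ open, literals {q=false}.
          branch 2.1.2 (add not not t):
            ○ open, literals {t=true}.
      branch 2.2 (add (s and (q or t))):
        (s and (q or t)): α-rule — add s, (q or t).
        (q or t): β-rule — branch into q  //  t.
          branch 2.2.1 (add q):
            ○ open, literals {q=true, s=true}.
          branch 2.2.2 (add t):
            ○ open, literals {s=true, t=true}.
0 branches closed, 5 open.
Each open branch fixes some atoms; the unmentioned ones are free. Counting distinct full assignments: branch {r=true, s=true} (p, q, t) contributes 8 new; branch {q=false} (p, r, s, t) contributes 12 new; branch {t=true} (p, q, r, s) contributes 6 new; branch {q=true, s=true} (p, r, t) contributes 2 new; branch {s=true, t=true} (p, q, r) contributes 0 new. Total: 28.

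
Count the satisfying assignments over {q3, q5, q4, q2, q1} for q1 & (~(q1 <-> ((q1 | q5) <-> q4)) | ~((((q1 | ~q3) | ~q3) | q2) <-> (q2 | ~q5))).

10

Initial set: {(q1 & (~(q1 <-> ((q1 | q5) <-> q4)) | ~((((q1 | ~q3) | ~q3) | q2) <-> (q2 | ~q5))))}.
(q1 & (~(q1 <-> ((q1 | q5) <-> q4)) | ~((((q1 | ~q3) | ~q3) | q2) <-> (q2 | ~q5)))): α-rule — add q1, (~(q1 <-> ((q1 | q5) <-> q4)) | ~((((q1 | ~q3) | ~q3) | q2) <-> (q2 | ~q5))).
(~(q1 <-> ((q1 | q5) <-> q4)) | ~((((q1 | ~q3) | ~q3) | q2) <-> (q2 | ~q5))): β-rule — branch into ~(q1 <-> ((q1 | q5) <-> q4))  //  ~((((q1 | ~q3) | ~q3) | q2) <-> (q2 | ~q5)).
  branch 1 (add ~(q1 <-> ((q1 | q5) <-> q4))):
    ~(q1 <-> ((q1 | q5) <-> q4)): β-rule — branch into q1, ~((q1 | q5) <-> q4)  //  ~q1, ((q1 | q5) <-> q4).
      branch 1.1 (add q1, ~((q1 | q5) <-> q4)):
        ~((q1 | q5) <-> q4): β-rule — branch into (q1 | q5), ~q4  //  ~(q1 | q5), q4.
          branch 1.1.1 (add (q1 | q5), ~q4):
            (q1 | q5): β-rule — branch into q1  //  q5.
              branch 1.1.1.1 (add q1):
                ○ open, literals {q1=T, q4=F}.
              branch 1.1.1.2 (add q5):
                ○ open, literals {q1=T, q4=F, q5=T}.
          branch 1.1.2 (add ~(q1 | q5), q4):
            ~(q1 | q5): α-rule — add ~q1, ~q5.
            × closes — contains both q1 and ~q1.
      branch 1.2 (add ~q1, ((q1 | q5) <-> q4)):
        × closes — contains both q1 and ~q1.
  branch 2 (add ~((((q1 | ~q3) | ~q3) | q2) <-> (q2 | ~q5))):
    ~((((q1 | ~q3) | ~q3) | q2) <-> (q2 | ~q5)): β-rule — branch into (((q1 | ~q3) | ~q3) | q2), ~(q2 | ~q5)  //  ~(((q1 | ~q3) | ~q3) | q2), (q2 | ~q5).
      branch 2.1 (add (((q1 | ~q3) | ~q3) | q2), ~(q2 | ~q5)):
        ~(q2 | ~q5): α-rule — add ~q2, ~~q5.
        (((q1 | ~q3) | ~q3) | q2): β-rule — branch into ((q1 | ~q3) | ~q3)  //  q2.
          branch 2.1.1 (add ((q1 | ~q3) | ~q3)):
            ((q1 | ~q3) | ~q3): β-rule — branch into (q1 | ~q3)  //  ~q3.
              branch 2.1.1.1 (add (q1 | ~q3)):
                (q1 | ~q3): β-rule — branch into q1  //  ~q3.
                  branch 2.1.1.1.1 (add q1):
                    ○ open, literals {q1=T, q2=F, q5=T}.
                  branch 2.1.1.1.2 (add ~q3):
                    ○ open, literals {q1=T, q2=F, q3=F, q5=T}.
              branch 2.1.1.2 (add ~q3):
                ○ open, literals {q1=T, q2=F, q3=F, q5=T}.
          branch 2.1.2 (add q2):
            × closes — contains both q2 and ~q2.
      branch 2.2 (add ~(((q1 | ~q3) | ~q3) | q2), (q2 | ~q5)):
        ~(((q1 | ~q3) | ~q3) | q2): α-rule — add ~((q1 | ~q3) | ~q3), ~q2.
        ~((q1 | ~q3) | ~q3): α-rule — add ~(q1 | ~q3), ~~q3.
        ~(q1 | ~q3): α-rule — add ~q1, ~~q3.
        × closes — contains both q1 and ~q1.
4 branches closed, 5 open.
Each open branch fixes some atoms; the unmentioned ones are free. Counting distinct full assignments: branch {q1=T, q4=F} (q3, q5, q2) contributes 8 new; branch {q1=T, q4=F, q5=T} (q3, q2) contributes 0 new; branch {q1=T, q2=F, q5=T} (q3, q4) contributes 2 new; branch {q1=T, q2=F, q3=F, q5=T} (q4) contributes 0 new; branch {q1=T, q2=F, q3=F, q5=T} (q4) contributes 0 new. Total: 10.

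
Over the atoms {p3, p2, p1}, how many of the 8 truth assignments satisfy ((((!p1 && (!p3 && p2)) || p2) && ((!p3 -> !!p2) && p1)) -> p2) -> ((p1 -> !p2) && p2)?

Initial set: {T (((((!p1 && (!p3 && p2)) || p2) && ((!p3 -> !!p2) && p1)) -> p2) -> ((p1 -> !p2) && p2))}.
T (((((!p1 && (!p3 && p2)) || p2) && ((!p3 -> !!p2) && p1)) -> p2) -> ((p1 -> !p2) && p2)): β-rule — branch into F ((((!p1 && (!p3 && p2)) || p2) && ((!p3 -> !!p2) && p1)) -> p2)  //  T ((p1 -> !p2) && p2).
  branch 1 (add F ((((!p1 && (!p3 && p2)) || p2) && ((!p3 -> !!p2) && p1)) -> p2)):
    F ((((!p1 && (!p3 && p2)) || p2) && ((!p3 -> !!p2) && p1)) -> p2): α-rule — add T (((!p1 && (!p3 && p2)) || p2) && ((!p3 -> !!p2) && p1)), F p2.
    T (((!p1 && (!p3 && p2)) || p2) && ((!p3 -> !!p2) && p1)): α-rule — add T ((!p1 && (!p3 && p2)) || p2), T ((!p3 -> !!p2) && p1).
    T ((!p3 -> !!p2) && p1): α-rule — add T (!p3 -> !!p2), T p1.
    T ((!p1 && (!p3 && p2)) || p2): β-rule — branch into T (!p1 && (!p3 && p2))  //  T p2.
      branch 1.1 (add T (!p1 && (!p3 && p2))):
        T (!p1 && (!p3 && p2)): α-rule — add T !p1, T (!p3 && p2).
        × closes — contains both p1 and !p1.
      branch 1.2 (add T p2):
        × closes — contains both p2 and !p2.
  branch 2 (add T ((p1 -> !p2) && p2)):
    T ((p1 -> !p2) && p2): α-rule — add T (p1 -> !p2), T p2.
    T (p1 -> !p2): β-rule — branch into F p1  //  T !p2.
      branch 2.1 (add F p1):
        ○ open, literals {p1=F, p2=T}.
      branch 2.2 (add T !p2):
        × closes — contains both p2 and !p2.
3 branches closed, 1 open.
Each open branch fixes some atoms; the unmentioned ones are free. Counting distinct full assignments: branch {p1=F, p2=T} (p3) contributes 2 new. Total: 2.

2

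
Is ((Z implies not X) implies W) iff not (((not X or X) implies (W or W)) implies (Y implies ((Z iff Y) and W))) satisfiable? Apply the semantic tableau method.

Initial set: {(((Z implies not X) implies W) iff not (((not X or X) implies (W or W)) implies (Y implies ((Z iff Y) and W))))}.
(((Z implies not X) implies W) iff not (((not X or X) implies (W or W)) implies (Y implies ((Z iff Y) and W)))): β-rule — branch into ((Z implies not X) implies W), not (((not X or X) implies (W or W)) implies (Y implies ((Z iff Y) and W)))  //  not ((Z implies not X) implies W), not not (((not X or X) implies (W or W)) implies (Y implies ((Z iff Y) and W))).
  branch 1 (add ((Z implies not X) implies W), not (((not X or X) implies (W or W)) implies (Y implies ((Z iff Y) and W)))):
    not (((not X or X) implies (W or W)) implies (Y implies ((Z iff Y) and W))): α-rule — add ((not X or X) implies (W or W)), not (Y implies ((Z iff Y) and W)).
    not (Y implies ((Z iff Y) and W)): α-rule — add Y, not ((Z iff Y) and W).
    ((Z implies not X) implies W): β-rule — branch into not (Z implies not X)  //  W.
      branch 1.1 (add not (Z implies not X)):
        not (Z implies not X): α-rule — add Z, not not X.
        ((not X or X) implies (W or W)): β-rule — branch into not (not X or X)  //  (W or W).
          branch 1.1.1 (add not (not X or X)):
            not (not X or X): α-rule — add not not X, not X.
            × closes — contains both X and not X.
          branch 1.1.2 (add (W or W)):
            not ((Z iff Y) and W): β-rule — branch into not (Z iff Y)  //  not W.
              branch 1.1.2.1 (add not (Z iff Y)):
                (W or W): β-rule — branch into W  //  W.
                  branch 1.1.2.1.1 (add W):
                    not (Z iff Y): β-rule — branch into Z, not Y  //  not Z, Y.
                      branch 1.1.2.1.1.1 (add Z, not Y):
                        × closes — contains both Y and not Y.
                      branch 1.1.2.1.1.2 (add not Z, Y):
                        × closes — contains both Z and not Z.
                  branch 1.1.2.1.2 (add W):
                    not (Z iff Y): β-rule — branch into Z, not Y  //  not Z, Y.
                      branch 1.1.2.1.2.1 (add Z, not Y):
                        × closes — contains both Y and not Y.
                      branch 1.1.2.1.2.2 (add not Z, Y):
                        × closes — contains both Z and not Z.
              branch 1.1.2.2 (add not W):
                (W or W): β-rule — branch into W  //  W.
                  branch 1.1.2.2.1 (add W):
                    × closes — contains both W and not W.
                  branch 1.1.2.2.2 (add W):
                    × closes — contains both W and not W.
      branch 1.2 (add W):
        ((not X or X) implies (W or W)): β-rule — branch into not (not X or X)  //  (W or W).
          branch 1.2.1 (add not (not X or X)):
            not (not X or X): α-rule — add not not X, not X.
            × closes — contains both X and not X.
          branch 1.2.2 (add (W or W)):
            not ((Z iff Y) and W): β-rule — branch into not (Z iff Y)  //  not W.
              branch 1.2.2.1 (add not (Z iff Y)):
                (W or W): β-rule — branch into W  //  W.
                  branch 1.2.2.1.1 (add W):
                    not (Z iff Y): β-rule — branch into Z, not Y  //  not Z, Y.
                      branch 1.2.2.1.1.1 (add Z, not Y):
                        × closes — contains both Y and not Y.
                      branch 1.2.2.1.1.2 (add not Z, Y):
                        ○ open, literals {W=1, Y=1, Z=0}.
                  branch 1.2.2.1.2 (add W):
                    not (Z iff Y): β-rule — branch into Z, not Y  //  not Z, Y.
                      branch 1.2.2.1.2.1 (add Z, not Y):
                        × closes — contains both Y and not Y.
                      branch 1.2.2.1.2.2 (add not Z, Y):
                        ○ open, literals {W=1, Y=1, Z=0}.
              branch 1.2.2.2 (add not W):
                × closes — contains both W and not W.
  branch 2 (add not ((Z implies not X) implies W), not not (((not X or X) implies (W or W)) implies (Y implies ((Z iff Y) and W)))):
    not ((Z implies not X) implies W): α-rule — add (Z implies not X), not W.
    not not (((not X or X) implies (W or W)) implies (Y implies ((Z iff Y) and W))): β-rule — branch into not ((not X or X) implies (W or W))  //  (Y implies ((Z iff Y) and W)).
      branch 2.1 (add not ((not X or X) implies (W or W))):
        not ((not X or X) implies (W or W)): α-rule — add (not X or X), not (W or W).
        not (W or W): α-rule — add not W, not W.
        (Z implies not X): β-rule — branch into not Z  //  not X.
          branch 2.1.1 (add not Z):
            (not X or X): β-rule — branch into not X  //  X.
              branch 2.1.1.1 (add not X):
                ○ open, literals {W=0, X=0, Z=0}.
              branch 2.1.1.2 (add X):
                ○ open, literals {W=0, X=1, Z=0}.
          branch 2.1.2 (add not X):
            (not X or X): β-rule — branch into not X  //  X.
              branch 2.1.2.1 (add not X):
                ○ open, literals {W=0, X=0}.
              branch 2.1.2.2 (add X):
                × closes — contains both X and not X.
      branch 2.2 (add (Y implies ((Z iff Y) and W))):
        (Z implies not X): β-rule — branch into not Z  //  not X.
          branch 2.2.1 (add not Z):
            (Y implies ((Z iff Y) and W)): β-rule — branch into not Y  //  ((Z iff Y) and W).
              branch 2.2.1.1 (add not Y):
                ○ open, literals {W=0, Y=0, Z=0}.
              branch 2.2.1.2 (add ((Z iff Y) and W)):
                ((Z iff Y) and W): α-rule — add (Z iff Y), W.
                × closes — contains both W and not W.
          branch 2.2.2 (add not X):
            (Y implies ((Z iff Y) and W)): β-rule — branch into not Y  //  ((Z iff Y) and W).
              branch 2.2.2.1 (add not Y):
                ○ open, literals {W=0, X=0, Y=0}.
              branch 2.2.2.2 (add ((Z iff Y) and W)):
                ((Z iff Y) and W): α-rule — add (Z iff Y), W.
                × closes — contains both W and not W.
14 branches closed, 7 open.
An open branch gives a satisfying assignment: W=1, Y=1, Z=0.

Satisfiable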